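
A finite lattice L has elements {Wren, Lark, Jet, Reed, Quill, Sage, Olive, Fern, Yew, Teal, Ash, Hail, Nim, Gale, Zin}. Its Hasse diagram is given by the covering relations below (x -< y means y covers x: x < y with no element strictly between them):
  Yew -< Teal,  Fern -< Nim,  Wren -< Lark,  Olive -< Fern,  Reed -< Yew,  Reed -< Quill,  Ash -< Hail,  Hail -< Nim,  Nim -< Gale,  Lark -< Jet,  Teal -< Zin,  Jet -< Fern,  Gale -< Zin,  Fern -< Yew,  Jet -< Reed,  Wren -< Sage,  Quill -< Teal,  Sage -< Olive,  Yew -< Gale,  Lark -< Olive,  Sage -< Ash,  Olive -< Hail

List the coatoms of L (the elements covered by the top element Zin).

The coatoms are exactly the elements covered by Zin: Gale, Teal.

Gale, Teal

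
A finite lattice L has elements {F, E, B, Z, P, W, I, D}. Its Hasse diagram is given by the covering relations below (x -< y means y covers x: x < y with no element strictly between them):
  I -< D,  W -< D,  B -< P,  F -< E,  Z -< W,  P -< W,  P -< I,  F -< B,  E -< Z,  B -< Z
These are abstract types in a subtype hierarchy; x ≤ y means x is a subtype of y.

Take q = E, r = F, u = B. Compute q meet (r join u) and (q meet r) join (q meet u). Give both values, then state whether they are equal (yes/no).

r join u = B, so q meet (r join u) = E meet B = F.
q meet r = F and q meet u = F, so (q meet r) join (q meet u) = F join F = F.
Equal: yes.

F; F; yes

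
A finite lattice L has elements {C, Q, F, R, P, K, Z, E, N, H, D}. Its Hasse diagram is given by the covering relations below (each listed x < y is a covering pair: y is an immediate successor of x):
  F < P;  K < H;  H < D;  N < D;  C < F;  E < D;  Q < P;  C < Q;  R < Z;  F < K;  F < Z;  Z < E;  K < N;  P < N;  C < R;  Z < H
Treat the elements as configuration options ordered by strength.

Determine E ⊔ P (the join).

Common upper bounds of {E, P}: D.
The least among these is D.

D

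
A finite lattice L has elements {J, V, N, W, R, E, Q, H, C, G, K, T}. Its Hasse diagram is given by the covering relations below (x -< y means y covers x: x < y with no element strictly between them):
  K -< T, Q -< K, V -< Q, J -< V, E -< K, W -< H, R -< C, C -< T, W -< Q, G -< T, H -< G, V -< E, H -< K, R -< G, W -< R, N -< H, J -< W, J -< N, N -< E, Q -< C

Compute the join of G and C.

T

Common upper bounds of {G, C}: T.
The least among these is T.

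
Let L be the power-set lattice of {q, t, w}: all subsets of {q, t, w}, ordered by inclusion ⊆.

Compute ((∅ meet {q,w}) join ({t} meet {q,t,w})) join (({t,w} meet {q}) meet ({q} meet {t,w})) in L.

{t}

∅ ∧ {q,w} = ∅
{t} ∧ {q,t,w} = {t}
∅ ∨ {t} = {t}
{t,w} ∧ {q} = ∅
{q} ∧ {t,w} = ∅
∅ ∧ ∅ = ∅
{t} ∨ ∅ = {t}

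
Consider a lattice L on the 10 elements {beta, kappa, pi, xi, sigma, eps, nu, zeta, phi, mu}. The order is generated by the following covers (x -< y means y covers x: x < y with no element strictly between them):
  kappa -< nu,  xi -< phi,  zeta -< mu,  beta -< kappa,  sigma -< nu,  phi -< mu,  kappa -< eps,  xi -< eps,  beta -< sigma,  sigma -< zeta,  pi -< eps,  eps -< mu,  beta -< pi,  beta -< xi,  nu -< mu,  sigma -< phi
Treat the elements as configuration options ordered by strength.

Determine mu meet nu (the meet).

Common lower bounds of {mu, nu}: beta, kappa, nu, sigma.
The greatest among these is nu.

nu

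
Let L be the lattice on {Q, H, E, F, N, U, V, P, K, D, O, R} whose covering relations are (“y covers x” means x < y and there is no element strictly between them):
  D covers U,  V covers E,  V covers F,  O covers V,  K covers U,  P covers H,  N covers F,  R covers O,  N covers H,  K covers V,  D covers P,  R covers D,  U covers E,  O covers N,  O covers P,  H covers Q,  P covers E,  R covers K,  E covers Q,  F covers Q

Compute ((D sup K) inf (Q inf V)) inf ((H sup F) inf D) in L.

Q

D ∨ K = R
Q ∧ V = Q
R ∧ Q = Q
H ∨ F = N
N ∧ D = H
Q ∧ H = Q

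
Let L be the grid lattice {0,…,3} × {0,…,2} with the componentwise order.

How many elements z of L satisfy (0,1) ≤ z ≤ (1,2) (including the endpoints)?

4

The interval [(0,1), (1,2)] = {(0,1), (0,2), (1,1), (1,2)}, which has 4 elements.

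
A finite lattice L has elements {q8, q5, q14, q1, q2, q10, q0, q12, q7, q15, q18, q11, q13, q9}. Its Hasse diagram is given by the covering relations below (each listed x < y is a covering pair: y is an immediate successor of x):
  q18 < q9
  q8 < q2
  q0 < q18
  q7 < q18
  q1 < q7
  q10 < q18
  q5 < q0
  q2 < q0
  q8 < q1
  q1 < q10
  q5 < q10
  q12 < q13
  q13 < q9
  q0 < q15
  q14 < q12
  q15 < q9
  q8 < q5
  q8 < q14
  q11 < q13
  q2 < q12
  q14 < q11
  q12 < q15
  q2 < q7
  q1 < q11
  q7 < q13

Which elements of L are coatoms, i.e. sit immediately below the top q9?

The coatoms are exactly the elements covered by q9: q13, q15, q18.

q13, q15, q18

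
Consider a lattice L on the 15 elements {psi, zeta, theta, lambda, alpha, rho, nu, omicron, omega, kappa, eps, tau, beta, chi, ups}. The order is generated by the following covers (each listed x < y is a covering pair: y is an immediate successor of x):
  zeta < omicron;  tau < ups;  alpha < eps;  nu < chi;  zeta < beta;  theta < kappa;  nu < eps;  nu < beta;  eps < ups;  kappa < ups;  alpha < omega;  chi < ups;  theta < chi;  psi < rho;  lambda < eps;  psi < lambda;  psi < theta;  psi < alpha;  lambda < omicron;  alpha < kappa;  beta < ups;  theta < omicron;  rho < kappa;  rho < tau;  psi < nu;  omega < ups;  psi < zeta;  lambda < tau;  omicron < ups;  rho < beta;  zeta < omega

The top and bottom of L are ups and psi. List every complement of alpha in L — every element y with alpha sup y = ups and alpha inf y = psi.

beta, chi, omicron, tau

Need y with alpha ∨ y = ups and alpha ∧ y = psi.
Checking each element gives: beta, chi, omicron, tau.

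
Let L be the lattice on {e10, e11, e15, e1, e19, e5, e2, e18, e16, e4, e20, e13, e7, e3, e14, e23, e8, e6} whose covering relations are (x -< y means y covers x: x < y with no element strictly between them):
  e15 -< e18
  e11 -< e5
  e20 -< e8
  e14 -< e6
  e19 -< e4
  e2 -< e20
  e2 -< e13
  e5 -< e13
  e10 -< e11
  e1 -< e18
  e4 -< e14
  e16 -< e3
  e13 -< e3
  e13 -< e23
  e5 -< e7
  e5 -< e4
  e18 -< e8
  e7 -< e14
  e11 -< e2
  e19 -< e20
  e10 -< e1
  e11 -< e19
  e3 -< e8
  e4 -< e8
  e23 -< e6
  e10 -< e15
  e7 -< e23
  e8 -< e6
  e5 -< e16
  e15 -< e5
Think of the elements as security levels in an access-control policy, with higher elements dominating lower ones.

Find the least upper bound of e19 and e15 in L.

e4

Common upper bounds of {e19, e15}: e14, e4, e6, e8.
The least among these is e4.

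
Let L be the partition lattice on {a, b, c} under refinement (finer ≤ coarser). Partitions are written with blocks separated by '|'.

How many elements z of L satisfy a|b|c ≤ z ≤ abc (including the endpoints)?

The interval [a|b|c, abc] = {abc, ab|c, ac|b, a|bc, a|b|c}, which has 5 elements.

5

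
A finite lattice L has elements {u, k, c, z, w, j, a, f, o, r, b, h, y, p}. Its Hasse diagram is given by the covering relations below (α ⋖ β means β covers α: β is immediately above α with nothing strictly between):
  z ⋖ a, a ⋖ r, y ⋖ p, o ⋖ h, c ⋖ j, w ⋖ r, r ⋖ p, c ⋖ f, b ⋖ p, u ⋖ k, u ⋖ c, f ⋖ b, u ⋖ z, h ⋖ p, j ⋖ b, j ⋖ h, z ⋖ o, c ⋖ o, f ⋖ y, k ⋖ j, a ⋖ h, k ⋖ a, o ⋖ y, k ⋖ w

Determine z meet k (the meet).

u

Common lower bounds of {z, k}: u.
The greatest among these is u.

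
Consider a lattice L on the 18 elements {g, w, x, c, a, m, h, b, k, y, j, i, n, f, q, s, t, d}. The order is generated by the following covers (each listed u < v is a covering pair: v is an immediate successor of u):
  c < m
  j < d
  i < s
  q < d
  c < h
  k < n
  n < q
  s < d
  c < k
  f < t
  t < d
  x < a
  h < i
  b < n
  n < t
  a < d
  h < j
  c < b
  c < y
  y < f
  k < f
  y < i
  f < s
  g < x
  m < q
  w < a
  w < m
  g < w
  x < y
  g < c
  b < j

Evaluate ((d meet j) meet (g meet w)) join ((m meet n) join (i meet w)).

d ∧ j = j
g ∧ w = g
j ∧ g = g
m ∧ n = c
i ∧ w = g
c ∨ g = c
g ∨ c = c

c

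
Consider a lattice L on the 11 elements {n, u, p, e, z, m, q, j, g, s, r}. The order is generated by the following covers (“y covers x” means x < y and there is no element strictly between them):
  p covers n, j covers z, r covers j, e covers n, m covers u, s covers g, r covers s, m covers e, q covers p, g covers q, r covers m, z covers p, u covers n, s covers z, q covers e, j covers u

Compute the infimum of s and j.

Common lower bounds of {s, j}: n, p, z.
The greatest among these is z.

z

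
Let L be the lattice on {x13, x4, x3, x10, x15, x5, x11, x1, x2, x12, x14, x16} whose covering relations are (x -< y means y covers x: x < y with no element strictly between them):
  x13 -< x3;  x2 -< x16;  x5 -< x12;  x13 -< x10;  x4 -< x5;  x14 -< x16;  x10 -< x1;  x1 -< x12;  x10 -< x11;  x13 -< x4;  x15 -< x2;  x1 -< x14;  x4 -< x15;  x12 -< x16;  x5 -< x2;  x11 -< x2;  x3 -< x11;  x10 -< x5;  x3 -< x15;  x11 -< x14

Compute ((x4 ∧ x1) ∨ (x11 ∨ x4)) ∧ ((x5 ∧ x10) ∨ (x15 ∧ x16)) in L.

x2

x4 ∧ x1 = x13
x11 ∨ x4 = x2
x13 ∨ x2 = x2
x5 ∧ x10 = x10
x15 ∧ x16 = x15
x10 ∨ x15 = x2
x2 ∧ x2 = x2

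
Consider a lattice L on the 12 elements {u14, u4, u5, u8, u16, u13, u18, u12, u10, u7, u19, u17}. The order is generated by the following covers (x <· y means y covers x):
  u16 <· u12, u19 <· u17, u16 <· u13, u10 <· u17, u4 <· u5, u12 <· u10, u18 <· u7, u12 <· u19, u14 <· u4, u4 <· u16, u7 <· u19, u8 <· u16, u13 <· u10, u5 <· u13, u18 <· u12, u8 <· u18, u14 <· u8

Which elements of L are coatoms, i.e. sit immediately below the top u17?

The coatoms are exactly the elements covered by u17: u10, u19.

u10, u19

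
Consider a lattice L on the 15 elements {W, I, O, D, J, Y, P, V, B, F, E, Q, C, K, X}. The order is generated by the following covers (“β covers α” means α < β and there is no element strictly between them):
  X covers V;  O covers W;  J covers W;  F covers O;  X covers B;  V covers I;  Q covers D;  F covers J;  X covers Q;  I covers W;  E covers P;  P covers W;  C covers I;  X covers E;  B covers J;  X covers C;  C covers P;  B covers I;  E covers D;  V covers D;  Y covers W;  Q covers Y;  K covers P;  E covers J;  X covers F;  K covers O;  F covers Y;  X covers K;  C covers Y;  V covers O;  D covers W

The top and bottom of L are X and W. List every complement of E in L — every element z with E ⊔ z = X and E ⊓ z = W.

I, O, Y

Need z with E ∨ z = X and E ∧ z = W.
Checking each element gives: I, O, Y.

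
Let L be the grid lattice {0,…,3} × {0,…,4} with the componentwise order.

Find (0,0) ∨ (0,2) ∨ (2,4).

Common upper bounds of {(0,0), (0,2), (2,4)}: (2,4), (3,4).
The least among these is (2,4).

(2,4)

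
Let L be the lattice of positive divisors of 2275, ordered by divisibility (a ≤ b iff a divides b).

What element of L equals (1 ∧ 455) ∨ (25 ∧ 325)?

1 ∧ 455 = 1
25 ∧ 325 = 25
1 ∨ 25 = 25

25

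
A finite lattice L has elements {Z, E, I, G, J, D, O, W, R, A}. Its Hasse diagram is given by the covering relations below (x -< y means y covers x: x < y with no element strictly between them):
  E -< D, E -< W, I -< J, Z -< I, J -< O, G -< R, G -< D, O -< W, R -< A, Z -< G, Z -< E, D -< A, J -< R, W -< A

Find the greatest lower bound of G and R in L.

Common lower bounds of {G, R}: G, Z.
The greatest among these is G.

G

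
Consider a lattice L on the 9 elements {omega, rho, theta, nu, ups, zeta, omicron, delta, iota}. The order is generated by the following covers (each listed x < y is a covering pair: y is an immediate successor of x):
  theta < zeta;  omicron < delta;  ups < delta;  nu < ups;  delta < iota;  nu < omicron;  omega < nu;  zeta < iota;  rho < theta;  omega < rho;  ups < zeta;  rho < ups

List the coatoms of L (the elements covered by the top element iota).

The coatoms are exactly the elements covered by iota: delta, zeta.

delta, zeta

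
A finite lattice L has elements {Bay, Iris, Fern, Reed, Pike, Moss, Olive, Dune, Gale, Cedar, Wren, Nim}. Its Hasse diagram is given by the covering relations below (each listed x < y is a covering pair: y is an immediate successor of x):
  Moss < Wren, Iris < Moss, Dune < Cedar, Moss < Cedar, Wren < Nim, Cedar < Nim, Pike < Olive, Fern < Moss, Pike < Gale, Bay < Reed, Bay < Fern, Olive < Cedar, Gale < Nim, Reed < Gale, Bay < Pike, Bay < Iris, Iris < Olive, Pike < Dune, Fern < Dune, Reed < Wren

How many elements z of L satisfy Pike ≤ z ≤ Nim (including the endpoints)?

The interval [Pike, Nim] = {Cedar, Dune, Gale, Nim, Olive, Pike}, which has 6 elements.

6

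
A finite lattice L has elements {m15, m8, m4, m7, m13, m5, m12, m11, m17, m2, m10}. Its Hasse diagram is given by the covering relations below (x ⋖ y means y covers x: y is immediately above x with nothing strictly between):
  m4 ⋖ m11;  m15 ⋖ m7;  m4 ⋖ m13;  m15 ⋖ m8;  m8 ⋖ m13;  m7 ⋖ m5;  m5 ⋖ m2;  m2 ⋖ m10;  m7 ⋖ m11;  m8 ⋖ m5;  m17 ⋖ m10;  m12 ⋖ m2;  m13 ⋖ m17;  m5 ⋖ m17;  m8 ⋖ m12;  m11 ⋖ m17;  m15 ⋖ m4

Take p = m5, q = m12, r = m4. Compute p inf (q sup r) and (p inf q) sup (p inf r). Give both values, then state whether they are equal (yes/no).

m5; m8; no

q sup r = m10, so p inf (q sup r) = m5 inf m10 = m5.
p inf q = m8 and p inf r = m15, so (p inf q) sup (p inf r) = m8 sup m15 = m8.
Equal: no.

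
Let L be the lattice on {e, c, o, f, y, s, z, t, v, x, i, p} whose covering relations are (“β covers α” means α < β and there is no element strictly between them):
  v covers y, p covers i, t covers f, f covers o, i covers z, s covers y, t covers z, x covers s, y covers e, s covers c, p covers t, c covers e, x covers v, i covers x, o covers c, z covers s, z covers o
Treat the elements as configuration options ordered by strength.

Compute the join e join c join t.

Common upper bounds of {e, c, t}: p, t.
The least among these is t.

t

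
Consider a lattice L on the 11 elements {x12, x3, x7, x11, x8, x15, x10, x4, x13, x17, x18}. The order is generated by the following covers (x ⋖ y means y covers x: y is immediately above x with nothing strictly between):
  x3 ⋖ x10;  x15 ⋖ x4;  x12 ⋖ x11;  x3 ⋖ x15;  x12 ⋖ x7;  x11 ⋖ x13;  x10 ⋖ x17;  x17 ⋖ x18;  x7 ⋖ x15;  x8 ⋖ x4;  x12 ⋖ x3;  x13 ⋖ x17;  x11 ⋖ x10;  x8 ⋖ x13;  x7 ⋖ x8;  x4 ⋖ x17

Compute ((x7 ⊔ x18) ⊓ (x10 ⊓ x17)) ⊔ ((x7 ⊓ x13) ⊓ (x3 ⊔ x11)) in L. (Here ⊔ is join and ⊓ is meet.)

x7 ∨ x18 = x18
x10 ∧ x17 = x10
x18 ∧ x10 = x10
x7 ∧ x13 = x7
x3 ∨ x11 = x10
x7 ∧ x10 = x12
x10 ∨ x12 = x10

x10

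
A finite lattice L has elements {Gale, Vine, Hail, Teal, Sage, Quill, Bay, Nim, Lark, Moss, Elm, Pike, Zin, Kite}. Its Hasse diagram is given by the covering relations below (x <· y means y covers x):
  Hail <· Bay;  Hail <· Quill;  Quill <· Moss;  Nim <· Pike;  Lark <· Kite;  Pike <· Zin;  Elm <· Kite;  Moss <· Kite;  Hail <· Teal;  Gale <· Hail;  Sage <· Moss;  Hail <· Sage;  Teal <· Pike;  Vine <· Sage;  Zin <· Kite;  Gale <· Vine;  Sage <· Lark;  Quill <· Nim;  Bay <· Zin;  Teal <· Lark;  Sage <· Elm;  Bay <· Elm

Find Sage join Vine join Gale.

Common upper bounds of {Sage, Vine, Gale}: Elm, Kite, Lark, Moss, Sage.
The least among these is Sage.

Sage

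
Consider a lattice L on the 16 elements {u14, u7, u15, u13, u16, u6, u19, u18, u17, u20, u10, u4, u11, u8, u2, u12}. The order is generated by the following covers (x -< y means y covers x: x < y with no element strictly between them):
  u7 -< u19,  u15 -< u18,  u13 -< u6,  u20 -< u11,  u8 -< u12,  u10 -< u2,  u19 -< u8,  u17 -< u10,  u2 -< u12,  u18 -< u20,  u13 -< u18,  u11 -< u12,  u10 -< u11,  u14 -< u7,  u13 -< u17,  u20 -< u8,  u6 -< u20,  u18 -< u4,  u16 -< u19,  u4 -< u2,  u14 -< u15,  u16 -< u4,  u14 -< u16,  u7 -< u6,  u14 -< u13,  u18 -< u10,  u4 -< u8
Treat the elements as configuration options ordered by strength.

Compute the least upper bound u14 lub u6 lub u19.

Common upper bounds of {u14, u6, u19}: u12, u8.
The least among these is u8.

u8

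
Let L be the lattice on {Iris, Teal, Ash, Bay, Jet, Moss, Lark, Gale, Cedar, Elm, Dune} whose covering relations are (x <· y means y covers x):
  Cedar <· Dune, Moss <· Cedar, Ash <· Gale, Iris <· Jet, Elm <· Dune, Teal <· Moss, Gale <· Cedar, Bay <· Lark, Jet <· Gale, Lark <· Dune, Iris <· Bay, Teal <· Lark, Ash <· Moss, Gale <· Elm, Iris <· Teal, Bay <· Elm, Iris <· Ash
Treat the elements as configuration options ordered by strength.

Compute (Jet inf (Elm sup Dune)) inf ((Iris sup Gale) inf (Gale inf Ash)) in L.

Iris

Elm ∨ Dune = Dune
Jet ∧ Dune = Jet
Iris ∨ Gale = Gale
Gale ∧ Ash = Ash
Gale ∧ Ash = Ash
Jet ∧ Ash = Iris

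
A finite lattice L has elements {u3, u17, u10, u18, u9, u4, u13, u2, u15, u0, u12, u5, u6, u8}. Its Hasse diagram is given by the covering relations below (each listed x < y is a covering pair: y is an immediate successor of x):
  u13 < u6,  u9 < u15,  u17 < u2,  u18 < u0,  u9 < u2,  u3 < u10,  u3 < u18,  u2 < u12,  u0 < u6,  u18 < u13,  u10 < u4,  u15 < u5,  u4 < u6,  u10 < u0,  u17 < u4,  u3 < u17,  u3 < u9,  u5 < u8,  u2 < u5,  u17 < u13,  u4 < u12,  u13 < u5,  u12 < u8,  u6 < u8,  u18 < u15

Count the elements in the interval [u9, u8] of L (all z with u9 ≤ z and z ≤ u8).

6

The interval [u9, u8] = {u12, u15, u2, u5, u8, u9}, which has 6 elements.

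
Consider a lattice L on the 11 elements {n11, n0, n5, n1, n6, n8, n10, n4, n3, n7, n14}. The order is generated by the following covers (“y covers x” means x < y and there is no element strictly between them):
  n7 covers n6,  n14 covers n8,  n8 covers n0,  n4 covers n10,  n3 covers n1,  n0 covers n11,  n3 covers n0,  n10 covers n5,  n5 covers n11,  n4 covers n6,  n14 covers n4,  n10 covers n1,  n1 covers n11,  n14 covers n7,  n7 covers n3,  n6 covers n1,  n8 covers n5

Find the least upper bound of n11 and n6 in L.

Common upper bounds of {n11, n6}: n14, n4, n6, n7.
The least among these is n6.

n6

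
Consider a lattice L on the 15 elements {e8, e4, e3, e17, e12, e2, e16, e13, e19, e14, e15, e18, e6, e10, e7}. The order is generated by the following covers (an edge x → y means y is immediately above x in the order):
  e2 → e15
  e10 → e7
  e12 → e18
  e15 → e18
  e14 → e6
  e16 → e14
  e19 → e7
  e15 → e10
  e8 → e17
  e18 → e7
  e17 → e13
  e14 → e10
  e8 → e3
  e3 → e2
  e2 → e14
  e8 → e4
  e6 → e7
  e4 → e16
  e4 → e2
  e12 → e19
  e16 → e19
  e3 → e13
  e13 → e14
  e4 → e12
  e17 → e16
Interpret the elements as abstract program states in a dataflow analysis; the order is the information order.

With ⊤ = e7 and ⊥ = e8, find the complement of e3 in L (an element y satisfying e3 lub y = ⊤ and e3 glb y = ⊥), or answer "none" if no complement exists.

Need y with e3 ∨ y = e7 and e3 ∧ y = e8.
Checking each element gives: e19.

e19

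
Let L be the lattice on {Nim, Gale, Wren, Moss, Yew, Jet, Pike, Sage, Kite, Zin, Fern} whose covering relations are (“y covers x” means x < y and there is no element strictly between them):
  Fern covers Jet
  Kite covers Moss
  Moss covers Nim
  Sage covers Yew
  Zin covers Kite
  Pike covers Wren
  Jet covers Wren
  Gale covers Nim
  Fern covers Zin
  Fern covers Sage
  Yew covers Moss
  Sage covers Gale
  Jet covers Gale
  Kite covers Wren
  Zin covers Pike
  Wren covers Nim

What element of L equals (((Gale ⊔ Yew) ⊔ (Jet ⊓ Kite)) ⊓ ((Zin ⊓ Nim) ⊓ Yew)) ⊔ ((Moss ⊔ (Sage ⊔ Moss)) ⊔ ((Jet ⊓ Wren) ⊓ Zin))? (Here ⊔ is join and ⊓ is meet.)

Fern

Gale ∨ Yew = Sage
Jet ∧ Kite = Wren
Sage ∨ Wren = Fern
Zin ∧ Nim = Nim
Nim ∧ Yew = Nim
Fern ∧ Nim = Nim
Sage ∨ Moss = Sage
Moss ∨ Sage = Sage
Jet ∧ Wren = Wren
Wren ∧ Zin = Wren
Sage ∨ Wren = Fern
Nim ∨ Fern = Fern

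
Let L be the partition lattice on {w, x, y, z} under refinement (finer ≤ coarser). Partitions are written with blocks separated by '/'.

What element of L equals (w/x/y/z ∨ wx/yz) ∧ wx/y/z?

wx/y/z

w/x/y/z ∨ wx/yz = wx/yz
wx/yz ∧ wx/y/z = wx/y/z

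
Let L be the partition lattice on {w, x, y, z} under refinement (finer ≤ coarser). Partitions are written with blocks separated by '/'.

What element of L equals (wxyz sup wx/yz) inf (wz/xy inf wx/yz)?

w/x/y/z

wxyz ∨ wx/yz = wxyz
wz/xy ∧ wx/yz = w/x/y/z
wxyz ∧ w/x/y/z = w/x/y/z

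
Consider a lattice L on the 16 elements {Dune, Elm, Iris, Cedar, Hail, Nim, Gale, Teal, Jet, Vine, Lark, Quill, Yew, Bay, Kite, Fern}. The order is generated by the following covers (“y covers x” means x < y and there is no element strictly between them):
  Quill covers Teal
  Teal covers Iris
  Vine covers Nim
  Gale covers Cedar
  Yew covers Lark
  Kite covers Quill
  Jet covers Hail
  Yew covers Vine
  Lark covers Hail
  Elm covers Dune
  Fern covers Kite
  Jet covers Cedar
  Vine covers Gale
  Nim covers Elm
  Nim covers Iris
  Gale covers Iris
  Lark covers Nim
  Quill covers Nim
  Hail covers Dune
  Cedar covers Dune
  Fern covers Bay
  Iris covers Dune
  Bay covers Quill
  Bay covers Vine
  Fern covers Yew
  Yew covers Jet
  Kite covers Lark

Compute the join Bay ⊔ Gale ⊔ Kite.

Fern

Common upper bounds of {Bay, Gale, Kite}: Fern.
The least among these is Fern.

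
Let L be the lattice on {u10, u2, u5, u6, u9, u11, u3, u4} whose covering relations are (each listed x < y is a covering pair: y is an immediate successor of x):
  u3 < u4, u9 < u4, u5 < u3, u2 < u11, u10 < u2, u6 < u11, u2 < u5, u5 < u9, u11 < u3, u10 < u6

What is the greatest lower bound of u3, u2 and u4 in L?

Common lower bounds of {u3, u2, u4}: u10, u2.
The greatest among these is u2.

u2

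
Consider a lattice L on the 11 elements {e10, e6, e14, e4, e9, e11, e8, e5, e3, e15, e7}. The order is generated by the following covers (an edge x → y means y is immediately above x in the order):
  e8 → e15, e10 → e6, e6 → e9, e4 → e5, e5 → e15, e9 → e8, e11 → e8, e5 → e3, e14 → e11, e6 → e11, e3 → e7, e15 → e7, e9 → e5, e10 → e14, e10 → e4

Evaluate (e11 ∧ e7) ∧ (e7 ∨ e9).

e11

e11 ∧ e7 = e11
e7 ∨ e9 = e7
e11 ∧ e7 = e11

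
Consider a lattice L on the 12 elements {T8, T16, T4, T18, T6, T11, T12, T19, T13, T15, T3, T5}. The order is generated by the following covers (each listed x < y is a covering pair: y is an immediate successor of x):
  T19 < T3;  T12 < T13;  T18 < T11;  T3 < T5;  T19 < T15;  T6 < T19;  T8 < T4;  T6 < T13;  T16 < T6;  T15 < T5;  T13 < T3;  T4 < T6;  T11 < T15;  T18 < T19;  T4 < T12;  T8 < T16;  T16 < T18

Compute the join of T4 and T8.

Common upper bounds of {T4, T8}: T12, T13, T15, T19, T3, T4, T5, T6.
The least among these is T4.

T4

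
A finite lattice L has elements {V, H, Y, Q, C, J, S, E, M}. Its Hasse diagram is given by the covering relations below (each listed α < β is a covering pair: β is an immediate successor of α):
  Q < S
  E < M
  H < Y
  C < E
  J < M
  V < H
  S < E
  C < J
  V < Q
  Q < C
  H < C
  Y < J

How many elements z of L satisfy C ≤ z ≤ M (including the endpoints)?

The interval [C, M] = {C, E, J, M}, which has 4 elements.

4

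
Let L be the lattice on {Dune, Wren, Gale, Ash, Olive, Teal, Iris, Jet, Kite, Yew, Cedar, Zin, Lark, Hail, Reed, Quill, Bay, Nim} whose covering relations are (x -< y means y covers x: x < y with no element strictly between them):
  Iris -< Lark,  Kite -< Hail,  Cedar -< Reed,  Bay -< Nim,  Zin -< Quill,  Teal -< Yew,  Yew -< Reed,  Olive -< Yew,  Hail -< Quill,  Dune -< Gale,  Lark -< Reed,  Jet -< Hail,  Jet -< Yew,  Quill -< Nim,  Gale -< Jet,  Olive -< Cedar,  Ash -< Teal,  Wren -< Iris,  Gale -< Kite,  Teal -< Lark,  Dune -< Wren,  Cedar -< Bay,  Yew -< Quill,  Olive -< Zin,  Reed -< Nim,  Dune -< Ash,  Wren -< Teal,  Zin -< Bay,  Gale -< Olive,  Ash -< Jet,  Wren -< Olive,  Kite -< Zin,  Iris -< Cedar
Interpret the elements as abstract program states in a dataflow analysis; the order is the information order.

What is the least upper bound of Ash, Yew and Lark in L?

Reed

Common upper bounds of {Ash, Yew, Lark}: Nim, Reed.
The least among these is Reed.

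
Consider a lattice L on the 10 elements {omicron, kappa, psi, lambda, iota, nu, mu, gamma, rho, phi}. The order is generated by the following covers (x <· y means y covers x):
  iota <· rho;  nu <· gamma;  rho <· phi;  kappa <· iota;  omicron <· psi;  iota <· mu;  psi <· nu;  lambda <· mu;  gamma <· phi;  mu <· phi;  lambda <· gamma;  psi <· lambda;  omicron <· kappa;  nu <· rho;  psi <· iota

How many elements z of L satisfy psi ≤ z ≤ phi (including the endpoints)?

The interval [psi, phi] = {gamma, iota, lambda, mu, nu, phi, psi, rho}, which has 8 elements.

8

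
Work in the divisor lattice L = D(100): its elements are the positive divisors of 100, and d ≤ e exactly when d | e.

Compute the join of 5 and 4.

Common upper bounds of {5, 4}: 100, 20.
The least among these is 20.

20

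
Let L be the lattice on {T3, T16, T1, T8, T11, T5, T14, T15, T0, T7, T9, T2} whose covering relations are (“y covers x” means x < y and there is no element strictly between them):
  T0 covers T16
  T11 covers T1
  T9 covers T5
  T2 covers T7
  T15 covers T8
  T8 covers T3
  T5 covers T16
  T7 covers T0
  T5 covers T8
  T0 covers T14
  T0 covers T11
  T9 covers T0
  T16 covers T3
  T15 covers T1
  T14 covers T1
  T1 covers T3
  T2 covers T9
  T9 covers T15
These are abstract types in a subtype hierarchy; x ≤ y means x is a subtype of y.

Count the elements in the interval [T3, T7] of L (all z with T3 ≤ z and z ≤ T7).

7

The interval [T3, T7] = {T0, T1, T11, T14, T16, T3, T7}, which has 7 elements.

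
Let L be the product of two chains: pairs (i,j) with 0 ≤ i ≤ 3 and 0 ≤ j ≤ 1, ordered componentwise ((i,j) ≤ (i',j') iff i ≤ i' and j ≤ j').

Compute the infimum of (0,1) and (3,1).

In a product of chains, the meet is componentwise min, giving (0,1).

(0,1)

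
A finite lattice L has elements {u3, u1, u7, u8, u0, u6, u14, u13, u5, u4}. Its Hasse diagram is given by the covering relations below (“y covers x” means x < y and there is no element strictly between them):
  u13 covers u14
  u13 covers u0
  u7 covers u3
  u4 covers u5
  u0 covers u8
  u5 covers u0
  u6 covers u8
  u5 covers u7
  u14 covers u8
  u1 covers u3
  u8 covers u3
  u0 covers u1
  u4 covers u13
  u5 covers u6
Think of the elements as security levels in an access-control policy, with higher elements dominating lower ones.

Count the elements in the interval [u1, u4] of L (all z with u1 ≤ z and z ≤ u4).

The interval [u1, u4] = {u0, u1, u13, u4, u5}, which has 5 elements.

5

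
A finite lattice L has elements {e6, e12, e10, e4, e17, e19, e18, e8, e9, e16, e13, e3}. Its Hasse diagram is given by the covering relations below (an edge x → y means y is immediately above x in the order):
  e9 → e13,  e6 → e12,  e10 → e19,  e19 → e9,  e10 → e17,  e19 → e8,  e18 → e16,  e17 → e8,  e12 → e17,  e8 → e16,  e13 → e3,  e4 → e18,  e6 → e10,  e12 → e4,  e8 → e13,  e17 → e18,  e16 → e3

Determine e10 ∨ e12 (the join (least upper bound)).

e17

Common upper bounds of {e10, e12}: e13, e16, e17, e18, e3, e8.
The least among these is e17.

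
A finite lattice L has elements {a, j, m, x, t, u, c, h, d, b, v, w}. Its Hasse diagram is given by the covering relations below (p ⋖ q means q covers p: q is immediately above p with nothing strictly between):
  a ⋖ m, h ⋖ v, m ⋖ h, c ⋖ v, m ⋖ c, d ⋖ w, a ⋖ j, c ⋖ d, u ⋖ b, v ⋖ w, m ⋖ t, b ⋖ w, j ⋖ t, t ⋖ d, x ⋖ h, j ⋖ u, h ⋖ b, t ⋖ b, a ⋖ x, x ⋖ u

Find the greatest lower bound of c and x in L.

Common lower bounds of {c, x}: a.
The greatest among these is a.

a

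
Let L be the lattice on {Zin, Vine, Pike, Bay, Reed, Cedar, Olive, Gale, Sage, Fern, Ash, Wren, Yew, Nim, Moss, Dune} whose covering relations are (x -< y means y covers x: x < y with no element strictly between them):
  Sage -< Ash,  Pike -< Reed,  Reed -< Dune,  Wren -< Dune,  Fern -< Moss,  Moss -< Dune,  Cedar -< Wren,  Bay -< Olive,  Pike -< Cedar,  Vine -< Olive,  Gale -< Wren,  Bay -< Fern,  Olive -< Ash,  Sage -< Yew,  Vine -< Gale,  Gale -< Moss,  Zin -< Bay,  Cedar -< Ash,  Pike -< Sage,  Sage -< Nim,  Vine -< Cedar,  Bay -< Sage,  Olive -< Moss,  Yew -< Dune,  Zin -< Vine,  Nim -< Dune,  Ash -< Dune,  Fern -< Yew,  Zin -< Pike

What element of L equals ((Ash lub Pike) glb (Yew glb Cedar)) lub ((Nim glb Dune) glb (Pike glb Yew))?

Pike

Ash ∨ Pike = Ash
Yew ∧ Cedar = Pike
Ash ∧ Pike = Pike
Nim ∧ Dune = Nim
Pike ∧ Yew = Pike
Nim ∧ Pike = Pike
Pike ∨ Pike = Pike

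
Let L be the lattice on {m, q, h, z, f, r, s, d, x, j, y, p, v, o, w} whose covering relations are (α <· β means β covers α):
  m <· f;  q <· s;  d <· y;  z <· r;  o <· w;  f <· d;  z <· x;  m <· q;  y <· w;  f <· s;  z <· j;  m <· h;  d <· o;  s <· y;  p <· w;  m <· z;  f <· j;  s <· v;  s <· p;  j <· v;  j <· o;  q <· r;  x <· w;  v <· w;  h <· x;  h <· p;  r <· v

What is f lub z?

Common upper bounds of {f, z}: j, o, v, w.
The least among these is j.

j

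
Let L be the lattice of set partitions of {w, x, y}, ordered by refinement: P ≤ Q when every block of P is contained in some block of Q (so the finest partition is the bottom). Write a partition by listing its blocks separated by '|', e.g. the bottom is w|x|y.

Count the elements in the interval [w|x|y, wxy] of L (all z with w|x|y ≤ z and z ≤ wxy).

5

The interval [w|x|y, wxy] = {wxy, wx|y, wy|x, w|xy, w|x|y}, which has 5 elements.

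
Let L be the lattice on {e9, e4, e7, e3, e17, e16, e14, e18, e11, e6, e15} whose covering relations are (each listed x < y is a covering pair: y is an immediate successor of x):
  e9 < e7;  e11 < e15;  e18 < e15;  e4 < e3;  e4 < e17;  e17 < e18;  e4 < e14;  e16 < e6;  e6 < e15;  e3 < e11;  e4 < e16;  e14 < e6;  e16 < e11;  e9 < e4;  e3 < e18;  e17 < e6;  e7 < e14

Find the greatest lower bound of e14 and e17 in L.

e4

Common lower bounds of {e14, e17}: e4, e9.
The greatest among these is e4.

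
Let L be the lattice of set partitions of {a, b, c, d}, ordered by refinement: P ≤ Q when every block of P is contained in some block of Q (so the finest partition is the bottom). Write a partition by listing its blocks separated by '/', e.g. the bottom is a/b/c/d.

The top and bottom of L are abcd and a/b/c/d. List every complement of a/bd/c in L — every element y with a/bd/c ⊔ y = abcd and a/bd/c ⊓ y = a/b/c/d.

ab/cd, abc/d, acd/b, ad/bc

Need y with a/bd/c ∨ y = abcd and a/bd/c ∧ y = a/b/c/d.
Checking each element gives: ab/cd, abc/d, acd/b, ad/bc.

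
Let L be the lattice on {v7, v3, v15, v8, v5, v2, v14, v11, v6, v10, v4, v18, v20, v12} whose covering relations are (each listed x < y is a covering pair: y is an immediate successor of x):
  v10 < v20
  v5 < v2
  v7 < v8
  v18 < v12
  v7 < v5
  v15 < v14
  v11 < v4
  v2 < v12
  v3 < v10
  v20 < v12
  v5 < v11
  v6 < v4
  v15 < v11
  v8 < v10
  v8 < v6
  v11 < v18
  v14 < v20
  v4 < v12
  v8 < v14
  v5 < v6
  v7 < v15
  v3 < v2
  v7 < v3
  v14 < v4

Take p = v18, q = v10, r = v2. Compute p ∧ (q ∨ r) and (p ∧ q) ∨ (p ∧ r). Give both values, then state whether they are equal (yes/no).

q ∨ r = v12, so p ∧ (q ∨ r) = v18 ∧ v12 = v18.
p ∧ q = v7 and p ∧ r = v5, so (p ∧ q) ∨ (p ∧ r) = v7 ∨ v5 = v5.
Equal: no.

v18; v5; no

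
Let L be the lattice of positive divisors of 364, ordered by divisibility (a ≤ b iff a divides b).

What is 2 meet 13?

1

In the divisibility order, the meet is the greatest common divisor: gcd(2, 13) = 1.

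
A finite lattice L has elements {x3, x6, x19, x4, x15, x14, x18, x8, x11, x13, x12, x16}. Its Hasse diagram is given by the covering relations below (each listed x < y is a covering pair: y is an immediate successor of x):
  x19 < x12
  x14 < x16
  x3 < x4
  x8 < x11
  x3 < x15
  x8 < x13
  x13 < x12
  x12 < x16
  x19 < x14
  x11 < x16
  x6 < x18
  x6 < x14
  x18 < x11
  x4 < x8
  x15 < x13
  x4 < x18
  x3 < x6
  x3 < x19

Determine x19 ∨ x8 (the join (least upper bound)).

Common upper bounds of {x19, x8}: x12, x16.
The least among these is x12.

x12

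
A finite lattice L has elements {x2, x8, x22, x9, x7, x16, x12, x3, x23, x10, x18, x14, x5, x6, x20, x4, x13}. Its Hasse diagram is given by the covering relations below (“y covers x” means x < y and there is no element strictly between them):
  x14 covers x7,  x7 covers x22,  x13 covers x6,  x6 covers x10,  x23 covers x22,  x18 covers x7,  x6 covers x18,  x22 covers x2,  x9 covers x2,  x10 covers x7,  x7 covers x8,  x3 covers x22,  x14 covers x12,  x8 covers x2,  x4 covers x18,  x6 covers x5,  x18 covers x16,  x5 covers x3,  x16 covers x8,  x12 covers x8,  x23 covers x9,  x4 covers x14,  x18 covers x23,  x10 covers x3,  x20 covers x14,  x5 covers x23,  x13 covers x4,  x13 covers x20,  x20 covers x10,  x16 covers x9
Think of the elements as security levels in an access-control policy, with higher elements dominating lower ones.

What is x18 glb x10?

Common lower bounds of {x18, x10}: x2, x22, x7, x8.
The greatest among these is x7.

x7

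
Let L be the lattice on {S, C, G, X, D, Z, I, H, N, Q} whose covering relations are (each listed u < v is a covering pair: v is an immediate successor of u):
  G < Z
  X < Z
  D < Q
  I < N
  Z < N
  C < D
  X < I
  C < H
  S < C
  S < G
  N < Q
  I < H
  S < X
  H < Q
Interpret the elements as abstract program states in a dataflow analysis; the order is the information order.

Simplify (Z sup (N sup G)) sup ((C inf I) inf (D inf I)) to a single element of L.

N ∨ G = N
Z ∨ N = N
C ∧ I = S
D ∧ I = S
S ∧ S = S
N ∨ S = N

N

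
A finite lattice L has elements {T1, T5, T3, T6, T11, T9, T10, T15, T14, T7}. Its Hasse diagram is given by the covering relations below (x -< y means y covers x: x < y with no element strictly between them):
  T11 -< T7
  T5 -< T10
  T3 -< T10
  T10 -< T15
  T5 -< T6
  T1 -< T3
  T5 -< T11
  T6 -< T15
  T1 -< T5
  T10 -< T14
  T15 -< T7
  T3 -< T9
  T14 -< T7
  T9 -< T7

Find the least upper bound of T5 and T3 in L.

Common upper bounds of {T5, T3}: T10, T14, T15, T7.
The least among these is T10.

T10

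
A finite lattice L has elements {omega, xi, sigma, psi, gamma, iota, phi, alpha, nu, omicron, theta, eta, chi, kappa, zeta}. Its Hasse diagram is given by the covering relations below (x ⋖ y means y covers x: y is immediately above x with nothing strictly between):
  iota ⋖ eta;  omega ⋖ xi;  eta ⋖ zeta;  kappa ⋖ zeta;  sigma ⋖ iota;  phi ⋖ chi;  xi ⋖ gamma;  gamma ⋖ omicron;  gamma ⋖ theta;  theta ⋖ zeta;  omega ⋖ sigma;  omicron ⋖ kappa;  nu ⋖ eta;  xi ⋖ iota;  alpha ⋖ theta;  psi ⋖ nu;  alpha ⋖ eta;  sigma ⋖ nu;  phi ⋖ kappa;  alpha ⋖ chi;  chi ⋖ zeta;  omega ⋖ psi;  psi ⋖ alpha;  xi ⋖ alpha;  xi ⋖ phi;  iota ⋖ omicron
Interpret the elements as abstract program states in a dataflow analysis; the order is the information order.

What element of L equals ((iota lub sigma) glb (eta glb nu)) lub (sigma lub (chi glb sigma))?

iota ∨ sigma = iota
eta ∧ nu = nu
iota ∧ nu = sigma
chi ∧ sigma = omega
sigma ∨ omega = sigma
sigma ∨ sigma = sigma

sigma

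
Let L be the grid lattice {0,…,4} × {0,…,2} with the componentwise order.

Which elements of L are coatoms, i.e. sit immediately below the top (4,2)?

(3,2), (4,1)

The coatoms are exactly the elements covered by (4,2): (3,2), (4,1).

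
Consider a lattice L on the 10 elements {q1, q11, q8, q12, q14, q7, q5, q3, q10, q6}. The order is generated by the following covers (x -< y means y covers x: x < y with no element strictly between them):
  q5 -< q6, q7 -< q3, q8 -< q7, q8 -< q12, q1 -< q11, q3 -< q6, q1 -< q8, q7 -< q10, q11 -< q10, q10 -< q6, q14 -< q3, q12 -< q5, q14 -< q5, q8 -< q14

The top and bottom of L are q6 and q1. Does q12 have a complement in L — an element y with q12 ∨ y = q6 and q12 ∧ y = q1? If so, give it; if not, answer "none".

q11

Need y with q12 ∨ y = q6 and q12 ∧ y = q1.
Checking each element gives: q11.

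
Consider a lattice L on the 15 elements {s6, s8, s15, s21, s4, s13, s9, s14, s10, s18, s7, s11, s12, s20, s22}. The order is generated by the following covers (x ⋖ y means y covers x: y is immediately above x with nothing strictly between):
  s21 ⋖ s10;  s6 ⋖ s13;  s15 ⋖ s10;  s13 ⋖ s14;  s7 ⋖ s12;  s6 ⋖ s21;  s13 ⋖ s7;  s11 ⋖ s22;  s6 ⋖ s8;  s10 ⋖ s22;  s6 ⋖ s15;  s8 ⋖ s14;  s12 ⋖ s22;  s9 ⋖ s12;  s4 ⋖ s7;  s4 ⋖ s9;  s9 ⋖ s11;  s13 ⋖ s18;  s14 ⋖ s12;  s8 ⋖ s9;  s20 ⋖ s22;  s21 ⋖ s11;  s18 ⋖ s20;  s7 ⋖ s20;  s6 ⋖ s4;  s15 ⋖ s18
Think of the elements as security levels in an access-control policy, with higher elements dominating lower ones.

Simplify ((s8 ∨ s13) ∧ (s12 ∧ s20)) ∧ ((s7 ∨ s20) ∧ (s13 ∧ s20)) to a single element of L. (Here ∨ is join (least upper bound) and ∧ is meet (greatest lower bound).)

s13

s8 ∨ s13 = s14
s12 ∧ s20 = s7
s14 ∧ s7 = s13
s7 ∨ s20 = s20
s13 ∧ s20 = s13
s20 ∧ s13 = s13
s13 ∧ s13 = s13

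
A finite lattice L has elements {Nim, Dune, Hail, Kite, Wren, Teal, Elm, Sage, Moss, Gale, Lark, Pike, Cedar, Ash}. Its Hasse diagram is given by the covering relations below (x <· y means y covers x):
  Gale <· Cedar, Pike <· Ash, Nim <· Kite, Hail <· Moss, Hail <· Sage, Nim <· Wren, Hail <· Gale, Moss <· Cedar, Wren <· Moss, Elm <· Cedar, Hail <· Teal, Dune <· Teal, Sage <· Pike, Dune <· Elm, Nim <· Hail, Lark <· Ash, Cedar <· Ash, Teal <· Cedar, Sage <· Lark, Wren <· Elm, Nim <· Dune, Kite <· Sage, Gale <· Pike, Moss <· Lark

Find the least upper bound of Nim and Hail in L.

Common upper bounds of {Nim, Hail}: Ash, Cedar, Gale, Hail, Lark, Moss, Pike, Sage, Teal.
The least among these is Hail.

Hail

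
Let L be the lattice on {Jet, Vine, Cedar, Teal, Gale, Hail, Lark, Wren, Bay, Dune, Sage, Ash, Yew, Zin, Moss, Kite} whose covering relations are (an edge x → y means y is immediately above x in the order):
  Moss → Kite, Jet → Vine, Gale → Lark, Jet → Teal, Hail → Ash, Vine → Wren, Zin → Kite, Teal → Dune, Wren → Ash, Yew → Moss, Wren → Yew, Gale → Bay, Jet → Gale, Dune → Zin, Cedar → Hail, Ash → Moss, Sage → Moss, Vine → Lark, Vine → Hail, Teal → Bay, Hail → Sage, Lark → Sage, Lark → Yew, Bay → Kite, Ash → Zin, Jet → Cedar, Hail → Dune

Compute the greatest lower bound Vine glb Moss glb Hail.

Common lower bounds of {Vine, Moss, Hail}: Jet, Vine.
The greatest among these is Vine.

Vine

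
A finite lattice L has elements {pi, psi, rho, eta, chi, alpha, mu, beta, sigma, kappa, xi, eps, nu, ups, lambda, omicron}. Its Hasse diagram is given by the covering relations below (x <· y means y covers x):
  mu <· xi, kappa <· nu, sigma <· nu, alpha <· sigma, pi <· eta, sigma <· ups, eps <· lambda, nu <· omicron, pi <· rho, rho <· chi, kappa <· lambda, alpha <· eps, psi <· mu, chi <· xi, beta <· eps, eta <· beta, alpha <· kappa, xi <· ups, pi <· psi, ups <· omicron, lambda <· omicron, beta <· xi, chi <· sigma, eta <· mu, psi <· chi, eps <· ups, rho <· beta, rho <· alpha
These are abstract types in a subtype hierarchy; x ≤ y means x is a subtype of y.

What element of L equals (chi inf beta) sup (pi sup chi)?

chi ∧ beta = rho
pi ∨ chi = chi
rho ∨ chi = chi

chi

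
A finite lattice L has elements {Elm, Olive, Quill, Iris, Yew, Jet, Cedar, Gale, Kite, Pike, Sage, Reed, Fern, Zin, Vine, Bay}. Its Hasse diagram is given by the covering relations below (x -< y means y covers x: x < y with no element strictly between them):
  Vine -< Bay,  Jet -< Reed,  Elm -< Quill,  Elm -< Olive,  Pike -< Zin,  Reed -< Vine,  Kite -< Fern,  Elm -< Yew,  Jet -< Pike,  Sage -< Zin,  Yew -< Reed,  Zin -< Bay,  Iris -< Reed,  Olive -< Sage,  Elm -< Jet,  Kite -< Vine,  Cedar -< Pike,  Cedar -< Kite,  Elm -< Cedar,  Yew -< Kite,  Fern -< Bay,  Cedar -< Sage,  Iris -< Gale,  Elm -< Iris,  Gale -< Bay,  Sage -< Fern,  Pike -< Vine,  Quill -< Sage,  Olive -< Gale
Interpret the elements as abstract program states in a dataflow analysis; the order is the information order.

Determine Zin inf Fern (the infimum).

Sage

Common lower bounds of {Zin, Fern}: Cedar, Elm, Olive, Quill, Sage.
The greatest among these is Sage.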